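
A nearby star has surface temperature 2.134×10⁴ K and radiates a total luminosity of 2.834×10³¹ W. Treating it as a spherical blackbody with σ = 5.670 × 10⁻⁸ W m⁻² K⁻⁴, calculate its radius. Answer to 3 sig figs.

L = 4πR²σT⁴ ⇒ R = √(L/(4πσT⁴)).
σT⁴ = 1.17587×10¹⁰ W/m², so R = √(2.834×10³¹/(4π×1.17587×10¹⁰)) = 1.38×10¹⁰ m.

R ≈ 1.38×10¹⁰ m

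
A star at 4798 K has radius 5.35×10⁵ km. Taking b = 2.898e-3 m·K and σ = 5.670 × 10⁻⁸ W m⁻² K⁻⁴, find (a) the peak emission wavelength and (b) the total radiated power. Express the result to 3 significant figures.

(a) λ_max = b/T = 2.898×10⁻³/4798 = 6.040×10⁻⁷ m = 0.604 μm.
Surface area A = 4πR² = 4π(5.35×10⁸ m)² = 3.59681×10¹⁸ m².
(b) P = σAT⁴ = 5.670×10⁻⁸×3.59681×10¹⁸×(4798)⁴ = 1.08×10²⁶ W.

λ_max ≈ 0.604 μm; P ≈ 1.08×10²⁶ W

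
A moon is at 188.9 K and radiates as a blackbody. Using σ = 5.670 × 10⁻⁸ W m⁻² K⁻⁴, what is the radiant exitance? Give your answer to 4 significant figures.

Stefan–Boltzmann: I = σT⁴ = 5.670×10⁻⁸ × (188.9)⁴ = 72.20 W/m².

I ≈ 72.20 W/m²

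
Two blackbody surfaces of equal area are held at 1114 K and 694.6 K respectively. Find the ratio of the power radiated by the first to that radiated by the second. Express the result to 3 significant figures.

With equal areas, P₁/P₂ = (T₁/T₂)⁴ = (1114/694.6)⁴ = 6.62.

P₁/P₂ ≈ 6.62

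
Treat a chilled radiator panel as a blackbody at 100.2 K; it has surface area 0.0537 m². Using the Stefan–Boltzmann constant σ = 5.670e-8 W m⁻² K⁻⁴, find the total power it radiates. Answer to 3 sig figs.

P ≈ 0.307 W

Area A = 0.0537 m².
P = σAT⁴ = 5.670×10⁻⁸ × 0.0537 × (100.2)⁴ = 0.307 W.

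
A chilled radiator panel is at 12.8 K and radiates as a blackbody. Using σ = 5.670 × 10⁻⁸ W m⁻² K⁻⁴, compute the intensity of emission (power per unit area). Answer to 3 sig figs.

Stefan–Boltzmann: I = σT⁴ = 5.670×10⁻⁸ × (12.8)⁴ = 1.52×10⁻³ W/m².

I ≈ 1.52×10⁻³ W/m²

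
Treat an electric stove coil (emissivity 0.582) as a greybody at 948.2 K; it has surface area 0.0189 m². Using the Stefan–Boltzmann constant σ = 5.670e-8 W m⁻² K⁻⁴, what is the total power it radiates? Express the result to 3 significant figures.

P ≈ 504 W

Area A = 0.0189 m².
P = εσAT⁴ = 0.582 × 5.670×10⁻⁸ × 0.0189 × (948.2)⁴ = 504 W.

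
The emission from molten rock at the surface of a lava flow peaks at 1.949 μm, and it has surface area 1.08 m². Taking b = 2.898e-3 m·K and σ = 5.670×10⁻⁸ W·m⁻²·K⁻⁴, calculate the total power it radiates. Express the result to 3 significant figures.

P ≈ 2.99×10⁵ W

Wien's law: T = b/λ_max = 2.898×10⁻³/1.949×10⁻⁶ = 1486.92 K.
Area A = 1.08 m².
Then P = σAT⁴ = 5.670×10⁻⁸×1.08×(1486.92)⁴ = 2.99×10⁵ W.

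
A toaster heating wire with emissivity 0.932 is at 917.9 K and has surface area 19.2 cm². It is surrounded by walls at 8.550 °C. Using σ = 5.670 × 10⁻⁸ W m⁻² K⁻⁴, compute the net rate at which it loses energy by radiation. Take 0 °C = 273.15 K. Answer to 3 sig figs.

Surroundings: T = 8.550 °C + 273.15 = 281.700 K.
Area A = 19.2 cm² = 1.92×10⁻³ m².
Net radiated power P_net = εσA(T⁴ − T₀⁴) = 0.932×5.670×10⁻⁸×1.92×10⁻³×(917.9⁴ − 281.700⁴).
T⁴ − T₀⁴ = 7.09874×10¹¹ − 6.29720×10⁹ = 7.03577×10¹¹ K⁴, so P_net = 71.4 W.

Net loss ≈ 71.4 W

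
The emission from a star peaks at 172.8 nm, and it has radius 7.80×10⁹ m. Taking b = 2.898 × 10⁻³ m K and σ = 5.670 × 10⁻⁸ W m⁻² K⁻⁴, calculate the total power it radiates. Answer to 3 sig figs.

P ≈ 3.43×10³⁰ W

Wien's law: T = b/λ_max = 2.898×10⁻³/1.728×10⁻⁷ = 16770.8 K.
Surface area A = 4πR² = 4π(7.80×10⁹ m)² = 7.64538×10²⁰ m².
Then P = σAT⁴ = 5.670×10⁻⁸×7.64538×10²⁰×(16770.8)⁴ = 3.43×10³⁰ W.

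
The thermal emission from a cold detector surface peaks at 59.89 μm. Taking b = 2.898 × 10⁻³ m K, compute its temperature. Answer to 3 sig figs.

T ≈ 48.4 K

Wien's law gives T = b/λ_max = (2.898×10⁻³ m·K)/(5.989×10⁻⁵ m) = 48.4 K.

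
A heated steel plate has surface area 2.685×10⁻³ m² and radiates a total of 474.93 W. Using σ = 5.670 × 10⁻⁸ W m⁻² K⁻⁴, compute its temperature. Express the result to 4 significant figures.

Area A = 2.685×10⁻³ m².
P = σAT⁴ ⇒ T = (P/(σA))^(1/4) = (474.93/(5.670×10⁻⁸×2.685×10⁻³))^(1/4) = 1329 K.

T ≈ 1329 K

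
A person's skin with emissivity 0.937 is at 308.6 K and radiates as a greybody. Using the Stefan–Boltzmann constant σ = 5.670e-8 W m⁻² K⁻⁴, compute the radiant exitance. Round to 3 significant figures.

Stefan–Boltzmann: I = εσT⁴ = 0.937 × 5.670×10⁻⁸ × (308.6)⁴ = 482 W/m².

I ≈ 482 W/m²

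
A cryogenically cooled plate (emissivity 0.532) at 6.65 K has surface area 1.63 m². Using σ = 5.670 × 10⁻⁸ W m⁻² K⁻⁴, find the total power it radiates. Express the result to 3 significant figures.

Area A = 1.63 m².
P = εσAT⁴ = 0.532 × 5.670×10⁻⁸ × 1.63 × (6.65)⁴ = 9.62×10⁻⁵ W.

P ≈ 9.62×10⁻⁵ W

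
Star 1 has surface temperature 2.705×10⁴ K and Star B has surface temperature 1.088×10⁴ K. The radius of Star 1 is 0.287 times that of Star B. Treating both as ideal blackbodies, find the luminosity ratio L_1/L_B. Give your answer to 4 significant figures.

L ∝ R²T⁴, so L_1/L_B = (R_1/R_B)²(T_1/T_B)⁴ = (0.287)² × (2.705×10⁴/1.088×10⁴)⁴ = 0.082369 × 38.2079 = 3.147.

L_1/L_B ≈ 3.147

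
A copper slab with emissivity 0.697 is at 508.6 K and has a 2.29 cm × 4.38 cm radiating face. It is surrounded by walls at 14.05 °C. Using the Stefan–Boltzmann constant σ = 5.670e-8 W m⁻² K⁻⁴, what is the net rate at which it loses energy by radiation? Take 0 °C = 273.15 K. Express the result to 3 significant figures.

Surroundings: T = 14.05 °C + 273.15 = 287.20 K.
Area A = 0.0229 × 0.0438 = 1.00302×10⁻³ m².
Net radiated power P_net = εσA(T⁴ − T₀⁴) = 0.697×5.670×10⁻⁸×1.00302×10⁻³×(508.6⁴ − 287.20⁴).
T⁴ − T₀⁴ = 6.69122×10¹⁰ − 6.80358×10⁹ = 6.01086×10¹⁰ K⁴, so P_net = 2.38 W.

Net loss ≈ 2.38 W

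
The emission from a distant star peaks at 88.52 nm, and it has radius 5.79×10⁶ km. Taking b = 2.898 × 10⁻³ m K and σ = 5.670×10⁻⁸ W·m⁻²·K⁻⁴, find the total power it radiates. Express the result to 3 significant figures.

Wien's law: T = b/λ_max = 2.898×10⁻³/8.852×10⁻⁸ = 32738.4 K.
Surface area A = 4πR² = 4π(5.79×10⁹ m)² = 4.21276×10²⁰ m².
Then P = σAT⁴ = 5.670×10⁻⁸×4.21276×10²⁰×(32738.4)⁴ = 2.74×10³¹ W.

P ≈ 2.74×10³¹ W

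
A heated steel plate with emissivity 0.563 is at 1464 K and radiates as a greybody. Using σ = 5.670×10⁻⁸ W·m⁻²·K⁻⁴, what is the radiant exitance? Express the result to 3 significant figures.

I ≈ 1.47×10⁵ W/m²

Stefan–Boltzmann: I = εσT⁴ = 0.563 × 5.670×10⁻⁸ × (1464)⁴ = 1.47×10⁵ W/m².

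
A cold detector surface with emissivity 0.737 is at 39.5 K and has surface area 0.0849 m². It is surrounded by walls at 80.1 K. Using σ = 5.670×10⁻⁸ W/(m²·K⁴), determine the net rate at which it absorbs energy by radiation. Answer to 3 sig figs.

Net gain ≈ 0.137 W

Area A = 0.0849 m².
Net radiated power P_net = εσA(T⁴ − T₀⁴) = 0.737×5.670×10⁻⁸×0.0849×(39.5⁴ − 80.1⁴).
T⁴ − T₀⁴ = 2.43438×10⁶ − 4.11652×10⁷ = -3.87308×10⁷ K⁴, so P_net = -0.137 W — negative, meaning a net gain of 0.137 W.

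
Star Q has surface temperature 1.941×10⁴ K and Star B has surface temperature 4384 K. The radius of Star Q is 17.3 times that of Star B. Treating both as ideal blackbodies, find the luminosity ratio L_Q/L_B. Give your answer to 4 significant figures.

L ∝ R²T⁴, so L_Q/L_B = (R_Q/R_B)²(T_Q/T_B)⁴ = (17.3)² × (1.941×10⁴/4384)⁴ = 299.29 × 384.255 = 1.150×10⁵.

L_Q/L_B ≈ 1.150×10⁵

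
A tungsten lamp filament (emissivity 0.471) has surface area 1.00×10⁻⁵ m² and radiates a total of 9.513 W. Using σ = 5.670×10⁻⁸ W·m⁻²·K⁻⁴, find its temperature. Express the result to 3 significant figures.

Area A = 1.00×10⁻⁵ m².
P = εσAT⁴ ⇒ T = (P/(εσA))^(1/4) = (9.513/(0.471×5.670×10⁻⁸×1.00×10⁻⁵))^(1/4) = 2.44×10³ K.

T ≈ 2.44×10³ K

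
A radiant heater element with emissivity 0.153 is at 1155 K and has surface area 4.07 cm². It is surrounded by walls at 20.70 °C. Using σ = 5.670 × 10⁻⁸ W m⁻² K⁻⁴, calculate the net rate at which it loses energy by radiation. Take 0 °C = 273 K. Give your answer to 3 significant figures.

Net loss ≈ 6.26 W

Surroundings: T = 20.70 °C + 273 = 293.70 K.
Area A = 4.07 cm² = 4.07×10⁻⁴ m².
Net radiated power P_net = εσA(T⁴ − T₀⁴) = 0.153×5.670×10⁻⁸×4.07×10⁻⁴×(1155⁴ − 293.70⁴).
T⁴ − T₀⁴ = 1.77962×10¹² − 7.44073×10⁹ = 1.77218×10¹² K⁴, so P_net = 6.26 W.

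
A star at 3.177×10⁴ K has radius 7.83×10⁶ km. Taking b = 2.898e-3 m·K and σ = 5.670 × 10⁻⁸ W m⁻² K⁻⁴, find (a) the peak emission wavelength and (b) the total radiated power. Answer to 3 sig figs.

λ_max ≈ 91.2 nm; P ≈ 4.45×10³¹ W

(a) λ_max = b/T = 2.898×10⁻³/3.177×10⁴ = 9.122×10⁻⁸ m = 91.2 nm.
Surface area A = 4πR² = 4π(7.83×10⁹ m)² = 7.70430×10²⁰ m².
(b) P = σAT⁴ = 5.670×10⁻⁸×7.70430×10²⁰×(3.177×10⁴)⁴ = 4.45×10³¹ W.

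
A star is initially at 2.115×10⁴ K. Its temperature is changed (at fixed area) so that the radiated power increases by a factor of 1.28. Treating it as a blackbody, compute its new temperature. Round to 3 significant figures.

P ∝ T⁴, so T₂/T₁ = (P₂/P₁)^(1/4) = (1.28)^(1/4) = 1.06366.
T₂ = 2.115×10⁴ × 1.06366 = 2.25×10⁴ K.

T₂ ≈ 2.25×10⁴ K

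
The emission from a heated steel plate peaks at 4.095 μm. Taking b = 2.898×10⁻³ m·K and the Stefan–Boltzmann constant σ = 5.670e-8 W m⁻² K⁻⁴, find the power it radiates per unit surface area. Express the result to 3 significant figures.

Wien's law: T = b/λ_max = 2.898×10⁻³/4.095×10⁻⁶ = 707.692 K.
Then I = σT⁴ = 5.670×10⁻⁸×(707.692)⁴ = 1.42×10⁴ W/m².

I ≈ 1.42×10⁴ W/m²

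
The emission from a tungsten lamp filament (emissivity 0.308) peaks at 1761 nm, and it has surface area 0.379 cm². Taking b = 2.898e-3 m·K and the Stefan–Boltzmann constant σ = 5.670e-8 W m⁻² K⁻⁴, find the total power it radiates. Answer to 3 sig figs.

Wien's law: T = b/λ_max = 2.898×10⁻³/1.761×10⁻⁶ = 1645.66 K.
Area A = 0.379 cm² = 3.79×10⁻⁵ m².
Then P = εσAT⁴ = 0.308×5.670×10⁻⁸×3.79×10⁻⁵×(1645.66)⁴ = 4.85 W.

P ≈ 4.85 W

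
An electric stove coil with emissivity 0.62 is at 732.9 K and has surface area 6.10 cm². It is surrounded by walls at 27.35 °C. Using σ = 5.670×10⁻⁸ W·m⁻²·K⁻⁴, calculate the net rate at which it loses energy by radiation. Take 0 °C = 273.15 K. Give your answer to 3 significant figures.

Net loss ≈ 6.01 W

Surroundings: T = 27.35 °C + 273.15 = 300.50 K.
Area A = 6.10 cm² = 6.10×10⁻⁴ m².
Net radiated power P_net = εσA(T⁴ − T₀⁴) = 0.62×5.670×10⁻⁸×6.10×10⁻⁴×(732.9⁴ − 300.50⁴).
T⁴ − T₀⁴ = 2.88522×10¹¹ − 8.15414×10⁹ = 2.80368×10¹¹ K⁴, so P_net = 6.01 W.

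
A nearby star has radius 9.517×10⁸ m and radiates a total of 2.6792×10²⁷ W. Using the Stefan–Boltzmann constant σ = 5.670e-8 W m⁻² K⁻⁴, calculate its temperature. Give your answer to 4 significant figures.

Surface area A = 4πR² = 4π(9.517×10⁸ m)² = 1.13818×10¹⁹ m².
P = σAT⁴ ⇒ T = (P/(σA))^(1/4) = (2.6792×10²⁷/(5.670×10⁻⁸×1.13818×10¹⁹))^(1/4) = 8027 K.

T ≈ 8027 K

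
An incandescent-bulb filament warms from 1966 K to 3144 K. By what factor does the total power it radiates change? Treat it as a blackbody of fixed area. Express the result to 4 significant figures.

P₂/P₁ ≈ 6.540

P ∝ T⁴, so P₂/P₁ = (T₂/T₁)⁴ = (3144/1966)⁴ = (1.59919)⁴ = 6.540.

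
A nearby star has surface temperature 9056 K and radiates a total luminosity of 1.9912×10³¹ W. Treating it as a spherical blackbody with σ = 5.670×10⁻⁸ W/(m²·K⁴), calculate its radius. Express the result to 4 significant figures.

L = 4πR²σT⁴ ⇒ R = √(L/(4πσT⁴)).
σT⁴ = 3.81354×10⁸ W/m², so R = √(1.9912×10³¹/(4π×3.81354×10⁸)) = 6.446×10¹⁰ m.

R ≈ 6.446×10¹⁰ m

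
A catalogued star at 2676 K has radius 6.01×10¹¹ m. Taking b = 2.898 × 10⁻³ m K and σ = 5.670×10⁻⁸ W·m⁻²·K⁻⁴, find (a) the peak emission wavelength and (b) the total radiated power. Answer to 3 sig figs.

(a) λ_max = b/T = 2.898×10⁻³/2676 = 1.083×10⁻⁶ m = 1.08 μm.
Surface area A = 4πR² = 4π(6.01×10¹¹ m)² = 4.53899×10²⁴ m².
(b) P = σAT⁴ = 5.670×10⁻⁸×4.53899×10²⁴×(2676)⁴ = 1.32×10³¹ W.

λ_max ≈ 1.08 μm; P ≈ 1.32×10³¹ W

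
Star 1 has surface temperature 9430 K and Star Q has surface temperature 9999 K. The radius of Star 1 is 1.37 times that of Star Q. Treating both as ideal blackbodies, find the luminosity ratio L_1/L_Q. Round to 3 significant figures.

L ∝ R²T⁴, so L_1/L_Q = (R_1/R_Q)²(T_1/T_Q)⁴ = (1.37)² × (9430/9999)⁴ = 1.8769 × 0.791080 = 1.48.

L_1/L_Q ≈ 1.48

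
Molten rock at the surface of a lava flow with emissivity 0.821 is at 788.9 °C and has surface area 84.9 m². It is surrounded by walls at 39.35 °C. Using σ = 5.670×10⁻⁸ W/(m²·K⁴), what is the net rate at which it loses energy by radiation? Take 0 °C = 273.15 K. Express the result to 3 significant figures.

T = 788.9 °C + 273.15 = 1062.05 K.
Surroundings: T = 39.35 °C + 273.15 = 312.50 K.
Area A = 84.9 m².
Net radiated power P_net = εσA(T⁴ − T₀⁴) = 0.821×5.670×10⁻⁸×84.9×(1062.05⁴ − 312.50⁴).
T⁴ − T₀⁴ = 1.27227×10¹² − 9.53674×10⁹ = 1.26273×10¹² K⁴, so P_net = 4.99×10⁶ W.

Net loss ≈ 4.99×10⁶ W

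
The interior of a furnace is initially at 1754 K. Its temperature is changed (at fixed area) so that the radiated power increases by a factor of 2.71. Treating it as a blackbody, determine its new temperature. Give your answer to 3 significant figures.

T₂ ≈ 2.25×10³ K

P ∝ T⁴, so T₂/T₁ = (P₂/P₁)^(1/4) = (2.71)^(1/4) = 1.28305.
T₂ = 1754 × 1.28305 = 2.25×10³ K.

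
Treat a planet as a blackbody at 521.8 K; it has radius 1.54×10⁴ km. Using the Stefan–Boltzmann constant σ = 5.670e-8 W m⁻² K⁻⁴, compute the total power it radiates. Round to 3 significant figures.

Surface area A = 4πR² = 4π(1.54×10⁷ m)² = 2.98024×10¹⁵ m².
P = σAT⁴ = 5.670×10⁻⁸ × 2.98024×10¹⁵ × (521.8)⁴ = 1.25×10¹⁹ W.

P ≈ 1.25×10¹⁹ W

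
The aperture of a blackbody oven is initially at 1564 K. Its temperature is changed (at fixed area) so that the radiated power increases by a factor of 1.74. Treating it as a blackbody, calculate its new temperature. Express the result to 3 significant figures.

T₂ ≈ 1.80×10³ K

P ∝ T⁴, so T₂/T₁ = (P₂/P₁)^(1/4) = (1.74)^(1/4) = 1.14852.
T₂ = 1564 × 1.14852 = 1.80×10³ K.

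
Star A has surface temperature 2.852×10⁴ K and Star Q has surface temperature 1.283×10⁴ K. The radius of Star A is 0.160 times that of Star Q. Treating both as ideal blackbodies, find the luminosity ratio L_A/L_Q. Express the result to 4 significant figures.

L_A/L_Q ≈ 0.6251

L ∝ R²T⁴, so L_A/L_Q = (R_A/R_Q)²(T_A/T_Q)⁴ = (0.160)² × (2.852×10⁴/1.283×10⁴)⁴ = 0.0256 × 24.4170 = 0.6251.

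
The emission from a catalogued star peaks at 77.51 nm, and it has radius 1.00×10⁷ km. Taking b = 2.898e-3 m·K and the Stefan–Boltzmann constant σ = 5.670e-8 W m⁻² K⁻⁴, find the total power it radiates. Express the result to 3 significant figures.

P ≈ 1.39×10³² W

Wien's law: T = b/λ_max = 2.898×10⁻³/7.751×10⁻⁸ = 37388.7 K.
Surface area A = 4πR² = 4π(1.00×10¹⁰ m)² = 1.25664×10²¹ m².
Then P = σAT⁴ = 5.670×10⁻⁸×1.25664×10²¹×(37388.7)⁴ = 1.39×10³² W.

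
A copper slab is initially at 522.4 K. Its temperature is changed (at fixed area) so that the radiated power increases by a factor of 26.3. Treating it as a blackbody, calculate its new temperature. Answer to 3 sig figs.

P ∝ T⁴, so T₂/T₁ = (P₂/P₁)^(1/4) = (26.3)^(1/4) = 2.26459.
T₂ = 522.4 × 2.26459 = 1.18×10³ K.

T₂ ≈ 1.18×10³ K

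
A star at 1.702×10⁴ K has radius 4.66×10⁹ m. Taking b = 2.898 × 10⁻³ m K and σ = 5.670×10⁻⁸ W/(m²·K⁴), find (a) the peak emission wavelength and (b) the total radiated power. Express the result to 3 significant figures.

(a) λ_max = b/T = 2.898×10⁻³/1.702×10⁴ = 1.703×10⁻⁷ m = 170 nm.
Surface area A = 4πR² = 4π(4.66×10⁹ m)² = 2.72886×10²⁰ m².
(b) P = σAT⁴ = 5.670×10⁻⁸×2.72886×10²⁰×(1.702×10⁴)⁴ = 1.30×10³⁰ W.

λ_max ≈ 170 nm; P ≈ 1.30×10³⁰ W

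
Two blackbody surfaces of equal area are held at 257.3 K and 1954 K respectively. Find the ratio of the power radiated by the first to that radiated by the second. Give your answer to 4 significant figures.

P₁/P₂ ≈ 3.006×10⁻⁴

With equal areas, P₁/P₂ = (T₁/T₂)⁴ = (257.3/1954)⁴ = 3.006×10⁻⁴.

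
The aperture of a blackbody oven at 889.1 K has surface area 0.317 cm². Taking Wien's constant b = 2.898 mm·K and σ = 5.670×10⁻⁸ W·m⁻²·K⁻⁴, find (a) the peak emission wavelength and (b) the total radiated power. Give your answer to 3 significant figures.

λ_max ≈ 3.26 μm; P ≈ 1.12 W

(a) λ_max = b/T = 2.898×10⁻³/889.1 = 3.259×10⁻⁶ m = 3.26 μm.
Area A = 0.317 cm² = 3.17×10⁻⁵ m².
(b) P = σAT⁴ = 5.670×10⁻⁸×3.17×10⁻⁵×(889.1)⁴ = 1.12 W.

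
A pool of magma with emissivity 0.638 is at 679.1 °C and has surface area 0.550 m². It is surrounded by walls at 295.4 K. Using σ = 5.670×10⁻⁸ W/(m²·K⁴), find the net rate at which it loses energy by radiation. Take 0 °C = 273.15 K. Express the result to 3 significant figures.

Net loss ≈ 1.62×10⁴ W

T = 679.1 °C + 273.15 = 952.25 K.
Area A = 0.550 m².
Net radiated power P_net = εσA(T⁴ − T₀⁴) = 0.638×5.670×10⁻⁸×0.550×(952.25⁴ − 295.4⁴).
T⁴ − T₀⁴ = 8.22250×10¹¹ − 7.61451×10⁹ = 8.14635×10¹¹ K⁴, so P_net = 1.62×10⁴ W.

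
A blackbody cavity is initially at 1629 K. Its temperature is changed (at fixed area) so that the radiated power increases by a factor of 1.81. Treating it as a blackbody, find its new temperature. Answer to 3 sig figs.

P ∝ T⁴, so T₂/T₁ = (P₂/P₁)^(1/4) = (1.81)^(1/4) = 1.15990.
T₂ = 1629 × 1.15990 = 1.89×10³ K.

T₂ ≈ 1.89×10³ K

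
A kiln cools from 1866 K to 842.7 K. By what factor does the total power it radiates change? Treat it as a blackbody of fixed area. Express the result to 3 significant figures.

P ∝ T⁴, so P₂/P₁ = (T₂/T₁)⁴ = (842.7/1866)⁴ = (0.451608)⁴ = 0.0416.

P₂/P₁ ≈ 0.0416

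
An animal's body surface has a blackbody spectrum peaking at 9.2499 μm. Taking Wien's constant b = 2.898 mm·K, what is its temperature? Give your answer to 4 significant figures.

T ≈ 313.3 K

Wien's law gives T = b/λ_max = (2.898×10⁻³ m·K)/(9.2499×10⁻⁶ m) = 313.3 K.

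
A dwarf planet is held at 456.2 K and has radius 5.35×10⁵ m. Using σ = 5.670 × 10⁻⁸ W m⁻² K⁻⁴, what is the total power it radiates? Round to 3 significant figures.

Surface area A = 4πR² = 4π(5.35×10⁵ m)² = 3.59681×10¹² m².
P = σAT⁴ = 5.670×10⁻⁸ × 3.59681×10¹² × (456.2)⁴ = 8.83×10¹⁵ W.

P ≈ 8.83×10¹⁵ W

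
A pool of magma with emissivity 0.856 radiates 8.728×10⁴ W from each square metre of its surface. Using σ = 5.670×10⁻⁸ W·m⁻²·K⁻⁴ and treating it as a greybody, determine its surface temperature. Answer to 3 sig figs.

I = εσT⁴, so T = (I/εσ)^(1/4) = (8.728×10⁴/(0.856×5.670×10⁻⁸))^(1/4) = 1.16×10³ K.

T ≈ 1.16×10³ K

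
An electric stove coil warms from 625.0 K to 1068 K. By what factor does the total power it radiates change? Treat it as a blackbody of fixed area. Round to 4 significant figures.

P₂/P₁ ≈ 8.526

P ∝ T⁴, so P₂/P₁ = (T₂/T₁)⁴ = (1068/625.0)⁴ = (1.70880)⁴ = 8.526.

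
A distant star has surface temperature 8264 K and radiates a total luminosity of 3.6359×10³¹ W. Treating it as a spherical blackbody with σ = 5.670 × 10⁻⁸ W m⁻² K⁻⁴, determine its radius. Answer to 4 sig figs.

R ≈ 1.046×10¹¹ m

L = 4πR²σT⁴ ⇒ R = √(L/(4πσT⁴)).
σT⁴ = 2.64450×10⁸ W/m², so R = √(3.6359×10³¹/(4π×2.64450×10⁸)) = 1.046×10¹¹ m.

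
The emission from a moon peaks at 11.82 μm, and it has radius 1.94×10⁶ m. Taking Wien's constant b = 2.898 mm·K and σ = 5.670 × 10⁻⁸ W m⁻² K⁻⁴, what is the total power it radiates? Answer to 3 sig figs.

Wien's law: T = b/λ_max = 2.898×10⁻³/1.182×10⁻⁵ = 245.178 K.
Surface area A = 4πR² = 4π(1.94×10⁶ m)² = 4.72948×10¹³ m².
Then P = σAT⁴ = 5.670×10⁻⁸×4.72948×10¹³×(245.178)⁴ = 9.69×10¹⁵ W.

P ≈ 9.69×10¹⁵ W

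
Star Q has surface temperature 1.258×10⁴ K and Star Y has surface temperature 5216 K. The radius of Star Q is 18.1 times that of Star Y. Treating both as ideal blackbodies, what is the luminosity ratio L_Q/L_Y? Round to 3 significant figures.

L_Q/L_Y ≈ 1.11×10⁴

L ∝ R²T⁴, so L_Q/L_Y = (R_Q/R_Y)²(T_Q/T_Y)⁴ = (18.1)² × (1.258×10⁴/5216)⁴ = 327.61 × 33.8355 = 1.11×10⁴.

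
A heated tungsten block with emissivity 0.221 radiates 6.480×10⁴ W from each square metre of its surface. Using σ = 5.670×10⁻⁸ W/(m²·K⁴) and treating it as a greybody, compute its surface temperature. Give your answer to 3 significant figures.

T ≈ 1.51×10³ K

I = εσT⁴, so T = (I/εσ)^(1/4) = (6.480×10⁴/(0.221×5.670×10⁻⁸))^(1/4) = 1.51×10³ K.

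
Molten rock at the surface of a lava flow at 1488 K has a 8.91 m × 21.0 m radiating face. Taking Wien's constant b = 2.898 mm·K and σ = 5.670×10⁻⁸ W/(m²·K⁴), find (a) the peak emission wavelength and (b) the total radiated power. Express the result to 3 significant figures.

λ_max ≈ 1.95×10³ nm; P ≈ 5.20×10⁷ W

(a) λ_max = b/T = 2.898×10⁻³/1488 = 1.948×10⁻⁶ m = 1.95×10³ nm.
Area A = 8.91 × 21.0 = 187.11 m².
(b) P = σAT⁴ = 5.670×10⁻⁸×187.11×(1488)⁴ = 5.20×10⁷ W.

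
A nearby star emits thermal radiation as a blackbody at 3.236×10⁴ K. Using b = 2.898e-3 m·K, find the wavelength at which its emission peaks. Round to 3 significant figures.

Wien's displacement law: λ_max = b/T = (2.898×10⁻³ m·K)/(3.236×10⁴ K) = 8.956×10⁻⁸ m.
That is 89.6 nm, in the ultraviolet range.

λ_max ≈ 89.6 nm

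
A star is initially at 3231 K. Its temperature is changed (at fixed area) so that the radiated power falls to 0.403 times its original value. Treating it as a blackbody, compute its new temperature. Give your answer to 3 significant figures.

T₂ ≈ 2.57×10³ K

P ∝ T⁴, so T₂/T₁ = (P₂/P₁)^(1/4) = (0.403)^(1/4) = 0.796758.
T₂ = 3231 × 0.796758 = 2.57×10³ K.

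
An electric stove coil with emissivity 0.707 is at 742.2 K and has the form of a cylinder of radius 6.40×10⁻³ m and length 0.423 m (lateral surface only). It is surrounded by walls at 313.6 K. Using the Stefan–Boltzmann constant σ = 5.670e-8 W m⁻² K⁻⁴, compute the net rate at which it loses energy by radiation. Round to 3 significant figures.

Lateral area A = 2πrL = 2π×6.40×10⁻³×0.423 = 0.0170098 m².
Net radiated power P_net = εσA(T⁴ − T₀⁴) = 0.707×5.670×10⁻⁸×0.0170098×(742.2⁴ − 313.6⁴).
T⁴ − T₀⁴ = 3.03448×10¹¹ − 9.67173×10⁹ = 2.93776×10¹¹ K⁴, so P_net = 200 W.

Net loss ≈ 200 W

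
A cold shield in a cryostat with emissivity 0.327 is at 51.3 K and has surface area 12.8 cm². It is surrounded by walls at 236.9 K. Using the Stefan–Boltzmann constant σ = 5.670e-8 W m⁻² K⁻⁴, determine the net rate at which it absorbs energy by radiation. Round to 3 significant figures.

Net gain ≈ 0.0746 W

Area A = 12.8 cm² = 1.28×10⁻³ m².
Net radiated power P_net = εσA(T⁴ − T₀⁴) = 0.327×5.670×10⁻⁸×1.28×10⁻³×(51.3⁴ − 236.9⁴).
T⁴ − T₀⁴ = 6.92579×10⁶ − 3.14964×10⁹ = -3.14271×10⁹ K⁴, so P_net = -0.0746 W — negative, meaning a net gain of 0.0746 W.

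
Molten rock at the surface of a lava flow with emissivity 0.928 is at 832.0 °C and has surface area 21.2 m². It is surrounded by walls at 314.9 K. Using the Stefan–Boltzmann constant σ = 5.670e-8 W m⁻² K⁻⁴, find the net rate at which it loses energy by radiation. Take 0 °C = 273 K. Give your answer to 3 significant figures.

Net loss ≈ 1.65×10⁶ W

T = 832.0 °C + 273 = 1105.0 K.
Area A = 21.2 m².
Net radiated power P_net = εσA(T⁴ − T₀⁴) = 0.928×5.670×10⁻⁸×21.2×(1105.0⁴ − 314.9⁴).
T⁴ − T₀⁴ = 1.49090×10¹² − 9.83310×10⁹ = 1.48107×10¹² K⁴, so P_net = 1.65×10⁶ W.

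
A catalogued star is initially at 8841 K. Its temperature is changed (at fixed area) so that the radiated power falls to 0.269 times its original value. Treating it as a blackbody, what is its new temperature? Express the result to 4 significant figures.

T₂ ≈ 6367 K

P ∝ T⁴, so T₂/T₁ = (P₂/P₁)^(1/4) = (0.269)^(1/4) = 0.720175.
T₂ = 8841 × 0.720175 = 6367 K.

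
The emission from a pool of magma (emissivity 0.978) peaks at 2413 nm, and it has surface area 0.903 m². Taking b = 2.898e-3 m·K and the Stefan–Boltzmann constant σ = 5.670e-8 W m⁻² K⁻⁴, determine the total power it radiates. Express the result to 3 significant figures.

P ≈ 1.04×10⁵ W

Wien's law: T = b/λ_max = 2.898×10⁻³/2.413×10⁻⁶ = 1200.99 K.
Area A = 0.903 m².
Then P = εσAT⁴ = 0.978×5.670×10⁻⁸×0.903×(1200.99)⁴ = 1.04×10⁵ W.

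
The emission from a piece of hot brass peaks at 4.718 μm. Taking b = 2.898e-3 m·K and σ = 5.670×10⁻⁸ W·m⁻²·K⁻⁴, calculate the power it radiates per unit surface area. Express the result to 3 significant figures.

Wien's law: T = b/λ_max = 2.898×10⁻³/4.718×10⁻⁶ = 614.243 K.
Then I = σT⁴ = 5.670×10⁻⁸×(614.243)⁴ = 8.07×10³ W/m².

I ≈ 8.07×10³ W/m²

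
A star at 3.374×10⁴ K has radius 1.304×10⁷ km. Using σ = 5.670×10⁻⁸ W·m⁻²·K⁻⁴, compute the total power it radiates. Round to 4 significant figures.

P ≈ 1.570×10³² W

Surface area A = 4πR² = 4π(1.304×10¹⁰ m)² = 2.13681×10²¹ m².
P = σAT⁴ = 5.670×10⁻⁸ × 2.13681×10²¹ × (3.374×10⁴)⁴ = 1.570×10³² W.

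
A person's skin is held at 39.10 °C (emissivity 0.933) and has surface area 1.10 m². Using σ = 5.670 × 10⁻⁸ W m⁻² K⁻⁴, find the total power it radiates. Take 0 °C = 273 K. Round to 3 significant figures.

T = 39.10 °C + 273 = 312.10 K.
Area A = 1.10 m².
P = εσAT⁴ = 0.933 × 5.670×10⁻⁸ × 1.10 × (312.10)⁴ = 552 W.

P ≈ 552 W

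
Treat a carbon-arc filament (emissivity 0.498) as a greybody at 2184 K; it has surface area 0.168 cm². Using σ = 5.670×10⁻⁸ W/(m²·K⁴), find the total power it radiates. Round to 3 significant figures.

P ≈ 10.8 W

Area A = 0.168 cm² = 1.68×10⁻⁵ m².
P = εσAT⁴ = 0.498 × 5.670×10⁻⁸ × 1.68×10⁻⁵ × (2184)⁴ = 10.8 W.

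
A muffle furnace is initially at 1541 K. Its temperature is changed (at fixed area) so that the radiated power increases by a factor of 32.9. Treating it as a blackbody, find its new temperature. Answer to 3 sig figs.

T₂ ≈ 3.69×10³ K

P ∝ T⁴, so T₂/T₁ = (P₂/P₁)^(1/4) = (32.9)^(1/4) = 2.39496.
T₂ = 1541 × 2.39496 = 3.69×10³ K.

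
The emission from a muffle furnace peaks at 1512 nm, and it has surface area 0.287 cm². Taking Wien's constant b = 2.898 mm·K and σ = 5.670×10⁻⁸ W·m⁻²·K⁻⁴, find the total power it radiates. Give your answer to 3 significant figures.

Wien's law: T = b/λ_max = 2.898×10⁻³/1.512×10⁻⁶ = 1916.67 K.
Area A = 0.287 cm² = 2.87×10⁻⁵ m².
Then P = σAT⁴ = 5.670×10⁻⁸×2.87×10⁻⁵×(1916.67)⁴ = 22.0 W.

P ≈ 22.0 W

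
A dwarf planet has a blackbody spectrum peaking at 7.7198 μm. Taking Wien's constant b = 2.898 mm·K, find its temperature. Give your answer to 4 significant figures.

Wien's law gives T = b/λ_max = (2.898×10⁻³ m·K)/(7.7198×10⁻⁶ m) = 375.4 K.

T ≈ 375.4 K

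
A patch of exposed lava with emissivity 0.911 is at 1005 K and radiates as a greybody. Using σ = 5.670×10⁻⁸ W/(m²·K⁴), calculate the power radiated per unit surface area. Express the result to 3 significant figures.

I ≈ 5.27×10⁴ W/m²

Stefan–Boltzmann: I = εσT⁴ = 0.911 × 5.670×10⁻⁸ × (1005)⁴ = 5.27×10⁴ W/m².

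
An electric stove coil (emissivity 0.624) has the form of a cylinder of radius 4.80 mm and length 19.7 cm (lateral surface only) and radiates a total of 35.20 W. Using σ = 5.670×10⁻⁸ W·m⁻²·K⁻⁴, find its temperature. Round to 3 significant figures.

Lateral area A = 2πrL = 2π×4.80×10⁻³×0.197 = 5.94138×10⁻³ m².
P = εσAT⁴ ⇒ T = (P/(εσA))^(1/4) = (35.20/(0.624×5.670×10⁻⁸×5.94138×10⁻³))^(1/4) = 640 K.

T ≈ 640 K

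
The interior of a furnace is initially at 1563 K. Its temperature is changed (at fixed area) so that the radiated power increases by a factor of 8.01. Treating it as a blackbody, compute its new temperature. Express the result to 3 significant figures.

T₂ ≈ 2.63×10³ K

P ∝ T⁴, so T₂/T₁ = (P₂/P₁)^(1/4) = (8.01)^(1/4) = 1.68232.
T₂ = 1563 × 1.68232 = 2.63×10³ K.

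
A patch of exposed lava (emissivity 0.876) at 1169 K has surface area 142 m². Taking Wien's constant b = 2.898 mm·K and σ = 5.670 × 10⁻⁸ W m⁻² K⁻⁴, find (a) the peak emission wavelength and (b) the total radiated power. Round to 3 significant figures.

(a) λ_max = b/T = 2.898×10⁻³/1169 = 2.479×10⁻⁶ m = 2.48×10³ nm.
Area A = 142 m².
(b) P = εσAT⁴ = 0.876×5.670×10⁻⁸×142×(1169)⁴ = 1.32×10⁷ W.

λ_max ≈ 2.48×10³ nm; P ≈ 1.32×10⁷ W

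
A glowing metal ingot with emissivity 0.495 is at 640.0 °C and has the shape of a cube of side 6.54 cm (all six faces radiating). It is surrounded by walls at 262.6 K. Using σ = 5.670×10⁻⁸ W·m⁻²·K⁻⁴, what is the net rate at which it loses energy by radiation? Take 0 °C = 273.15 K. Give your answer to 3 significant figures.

Net loss ≈ 497 W

T = 640.0 °C + 273.15 = 913.15 K.
Area A = 6s² = 6×(0.0654 m)² = 0.025663 m².
Net radiated power P_net = εσA(T⁴ − T₀⁴) = 0.495×5.670×10⁻⁸×0.025663×(913.15⁴ − 262.6⁴).
T⁴ − T₀⁴ = 6.95294×10¹¹ − 4.75531×10⁹ = 6.90539×10¹¹ K⁴, so P_net = 497 W.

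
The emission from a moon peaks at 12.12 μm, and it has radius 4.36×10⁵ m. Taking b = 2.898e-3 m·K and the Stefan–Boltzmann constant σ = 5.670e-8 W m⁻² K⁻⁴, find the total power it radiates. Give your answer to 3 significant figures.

Wien's law: T = b/λ_max = 2.898×10⁻³/1.212×10⁻⁵ = 239.109 K.
Surface area A = 4πR² = 4π(4.36×10⁵ m)² = 2.38882×10¹² m².
Then P = σAT⁴ = 5.670×10⁻⁸×2.38882×10¹²×(239.109)⁴ = 4.43×10¹⁴ W.

P ≈ 4.43×10¹⁴ W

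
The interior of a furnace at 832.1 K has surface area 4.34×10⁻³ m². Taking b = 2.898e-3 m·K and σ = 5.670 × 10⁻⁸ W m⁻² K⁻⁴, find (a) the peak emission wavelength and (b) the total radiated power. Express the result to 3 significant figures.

λ_max ≈ 3.48 μm; P ≈ 118 W

(a) λ_max = b/T = 2.898×10⁻³/832.1 = 3.483×10⁻⁶ m = 3.48 μm.
Area A = 4.34×10⁻³ m².
(b) P = σAT⁴ = 5.670×10⁻⁸×4.34×10⁻³×(832.1)⁴ = 118 W.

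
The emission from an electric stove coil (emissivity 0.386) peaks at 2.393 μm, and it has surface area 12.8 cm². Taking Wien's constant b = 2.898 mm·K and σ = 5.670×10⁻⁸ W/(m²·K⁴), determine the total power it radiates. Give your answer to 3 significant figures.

Wien's law: T = b/λ_max = 2.898×10⁻³/2.393×10⁻⁶ = 1211.03 K.
Area A = 12.8 cm² = 1.28×10⁻³ m².
Then P = εσAT⁴ = 0.386×5.670×10⁻⁸×1.28×10⁻³×(1211.03)⁴ = 60.3 W.

P ≈ 60.3 W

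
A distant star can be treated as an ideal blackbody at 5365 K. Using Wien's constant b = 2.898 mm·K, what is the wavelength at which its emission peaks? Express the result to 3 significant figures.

λ_max ≈ 540 nm

Wien's displacement law: λ_max = b/T = (2.898×10⁻³ m·K)/(5365 K) = 5.402×10⁻⁷ m.
That is 540 nm, in the visible range.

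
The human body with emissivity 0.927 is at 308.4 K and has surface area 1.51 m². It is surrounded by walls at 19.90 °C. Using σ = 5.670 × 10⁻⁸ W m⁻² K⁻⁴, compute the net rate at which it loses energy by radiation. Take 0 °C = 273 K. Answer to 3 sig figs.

Net loss ≈ 134 W

Surroundings: T = 19.90 °C + 273 = 292.90 K.
Area A = 1.51 m².
Net radiated power P_net = εσA(T⁴ − T₀⁴) = 0.927×5.670×10⁻⁸×1.51×(308.4⁴ − 292.90⁴).
T⁴ − T₀⁴ = 9.04602×10⁹ − 7.35999×10⁹ = 1.68603×10⁹ K⁴, so P_net = 134 W.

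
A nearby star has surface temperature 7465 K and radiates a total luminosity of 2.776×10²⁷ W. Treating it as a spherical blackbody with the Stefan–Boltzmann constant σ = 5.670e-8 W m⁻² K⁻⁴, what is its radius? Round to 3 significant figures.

R ≈ 1.12×10⁹ m

L = 4πR²σT⁴ ⇒ R = √(L/(4πσT⁴)).
σT⁴ = 1.76077×10⁸ W/m², so R = √(2.776×10²⁷/(4π×1.76077×10⁸)) = 1.12×10⁹ m.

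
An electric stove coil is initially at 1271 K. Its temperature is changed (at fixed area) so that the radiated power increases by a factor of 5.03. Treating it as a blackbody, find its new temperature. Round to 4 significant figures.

P ∝ T⁴, so T₂/T₁ = (P₂/P₁)^(1/4) = (5.03)^(1/4) = 1.49759.
T₂ = 1271 × 1.49759 = 1903 K.

T₂ ≈ 1903 K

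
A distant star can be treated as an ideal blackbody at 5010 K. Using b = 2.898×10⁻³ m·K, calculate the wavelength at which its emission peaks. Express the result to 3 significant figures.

Wien's displacement law: λ_max = b/T = (2.898×10⁻³ m·K)/(5010 K) = 5.784×10⁻⁷ m.
That is 0.578 μm, in the visible range.

λ_max ≈ 0.578 μm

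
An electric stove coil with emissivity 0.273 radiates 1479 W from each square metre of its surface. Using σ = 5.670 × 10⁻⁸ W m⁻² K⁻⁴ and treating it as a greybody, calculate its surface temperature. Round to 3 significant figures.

I = εσT⁴, so T = (I/εσ)^(1/4) = (1479/(0.273×5.670×10⁻⁸))^(1/4) = 556 K.

T ≈ 556 K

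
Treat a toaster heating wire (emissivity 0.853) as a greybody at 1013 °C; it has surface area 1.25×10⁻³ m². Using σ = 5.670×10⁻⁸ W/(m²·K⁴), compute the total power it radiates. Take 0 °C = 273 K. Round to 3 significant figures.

T = 1013 °C + 273 = 1286 K.
Area A = 1.25×10⁻³ m².
P = εσAT⁴ = 0.853 × 5.670×10⁻⁸ × 1.25×10⁻³ × (1286)⁴ = 165 W.

P ≈ 165 W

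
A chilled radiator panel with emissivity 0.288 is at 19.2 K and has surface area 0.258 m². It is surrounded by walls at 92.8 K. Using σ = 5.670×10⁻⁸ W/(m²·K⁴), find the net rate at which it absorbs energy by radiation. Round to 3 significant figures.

Net gain ≈ 0.312 W

Area A = 0.258 m².
Net radiated power P_net = εσA(T⁴ − T₀⁴) = 0.288×5.670×10⁻⁸×0.258×(19.2⁴ − 92.8⁴).
T⁴ − T₀⁴ = 1.35895×10⁵ − 7.41638×10⁷ = -7.40279×10⁷ K⁴, so P_net = -0.312 W — negative, meaning a net gain of 0.312 W.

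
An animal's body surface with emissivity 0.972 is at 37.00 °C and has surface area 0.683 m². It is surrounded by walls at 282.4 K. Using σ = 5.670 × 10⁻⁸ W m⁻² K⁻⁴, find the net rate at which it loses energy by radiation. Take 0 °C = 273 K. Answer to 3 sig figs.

Net loss ≈ 108 W

T = 37.00 °C + 273 = 310.00 K.
Area A = 0.683 m².
Net radiated power P_net = εσA(T⁴ − T₀⁴) = 0.972×5.670×10⁻⁸×0.683×(310.00⁴ − 282.4⁴).
T⁴ − T₀⁴ = 9.23521×10⁹ − 6.36002×10⁹ = 2.87519×10⁹ K⁴, so P_net = 108 W.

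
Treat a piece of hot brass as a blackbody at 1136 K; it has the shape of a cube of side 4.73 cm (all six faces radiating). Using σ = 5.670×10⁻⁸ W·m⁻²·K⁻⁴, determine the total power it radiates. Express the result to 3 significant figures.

Area A = 6s² = 6×(0.0473 m)² = 0.0134237 m².
P = σAT⁴ = 5.670×10⁻⁸ × 0.0134237 × (1136)⁴ = 1.27×10³ W.

P ≈ 1.27×10³ W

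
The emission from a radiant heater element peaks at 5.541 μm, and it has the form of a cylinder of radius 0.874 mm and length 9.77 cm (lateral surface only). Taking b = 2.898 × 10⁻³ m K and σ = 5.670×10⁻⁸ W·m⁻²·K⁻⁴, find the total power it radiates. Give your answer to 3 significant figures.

Wien's law: T = b/λ_max = 2.898×10⁻³/5.541×10⁻⁶ = 523.010 K.
Lateral area A = 2πrL = 2π×8.74×10⁻⁴×0.0977 = 5.36520×10⁻⁴ m².
Then P = σAT⁴ = 5.670×10⁻⁸×5.36520×10⁻⁴×(523.010)⁴ = 2.28 W.

P ≈ 2.28 W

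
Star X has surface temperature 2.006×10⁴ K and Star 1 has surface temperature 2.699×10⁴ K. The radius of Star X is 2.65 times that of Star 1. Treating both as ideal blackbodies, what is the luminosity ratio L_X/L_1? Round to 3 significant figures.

L_X/L_1 ≈ 2.14

L ∝ R²T⁴, so L_X/L_1 = (R_X/R_1)²(T_X/T_1)⁴ = (2.65)² × (2.006×10⁴/2.699×10⁴)⁴ = 7.0225 × 0.305149 = 2.14.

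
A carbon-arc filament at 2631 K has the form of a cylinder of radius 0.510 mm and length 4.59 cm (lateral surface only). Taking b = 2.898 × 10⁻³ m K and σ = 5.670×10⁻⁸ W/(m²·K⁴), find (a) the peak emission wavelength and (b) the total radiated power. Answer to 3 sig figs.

λ_max ≈ 1.10 μm; P ≈ 400 W

(a) λ_max = b/T = 2.898×10⁻³/2631 = 1.101×10⁻⁶ m = 1.10 μm.
Lateral area A = 2πrL = 2π×5.10×10⁻⁴×0.0459 = 1.47083×10⁻⁴ m².
(b) P = σAT⁴ = 5.670×10⁻⁸×1.47083×10⁻⁴×(2631)⁴ = 400 W.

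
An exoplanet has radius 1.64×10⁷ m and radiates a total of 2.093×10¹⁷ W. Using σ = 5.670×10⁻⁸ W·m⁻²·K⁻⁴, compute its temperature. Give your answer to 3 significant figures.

T ≈ 182 K

Surface area A = 4πR² = 4π(1.64×10⁷ m)² = 3.37985×10¹⁵ m².
P = σAT⁴ ⇒ T = (P/(σA))^(1/4) = (2.093×10¹⁷/(5.670×10⁻⁸×3.37985×10¹⁵))^(1/4) = 182 K.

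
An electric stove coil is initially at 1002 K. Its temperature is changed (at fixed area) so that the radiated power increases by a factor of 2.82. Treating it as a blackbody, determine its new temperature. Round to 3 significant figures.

T₂ ≈ 1.30×10³ K

P ∝ T⁴, so T₂/T₁ = (P₂/P₁)^(1/4) = (2.82)^(1/4) = 1.29587.
T₂ = 1002 × 1.29587 = 1.30×10³ K.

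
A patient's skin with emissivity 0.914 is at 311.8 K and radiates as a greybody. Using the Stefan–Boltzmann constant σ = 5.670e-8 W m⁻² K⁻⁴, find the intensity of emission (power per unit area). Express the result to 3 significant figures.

Stefan–Boltzmann: I = εσT⁴ = 0.914 × 5.670×10⁻⁸ × (311.8)⁴ = 490 W/m².

I ≈ 490 W/m²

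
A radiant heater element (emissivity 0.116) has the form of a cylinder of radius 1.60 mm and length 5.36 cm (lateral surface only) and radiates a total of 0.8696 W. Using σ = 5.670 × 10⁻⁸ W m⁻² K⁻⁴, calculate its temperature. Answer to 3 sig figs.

Lateral area A = 2πrL = 2π×1.60×10⁻³×0.0536 = 5.38846×10⁻⁴ m².
P = εσAT⁴ ⇒ T = (P/(εσA))^(1/4) = (0.8696/(0.116×5.670×10⁻⁸×5.38846×10⁻⁴))^(1/4) = 704 K.

T ≈ 704 K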